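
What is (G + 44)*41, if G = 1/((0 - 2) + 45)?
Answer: 77613/43 ≈ 1805.0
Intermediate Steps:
G = 1/43 (G = 1/(-2 + 45) = 1/43 ≈ 0.023256)
(G + 44)*41 = (1/43 + 44)*41 = (1893/43)*41 = 77613/43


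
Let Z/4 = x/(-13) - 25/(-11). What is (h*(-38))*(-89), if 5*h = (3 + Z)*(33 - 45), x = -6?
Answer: -80883912/715 ≈ -1.1312e+5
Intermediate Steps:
Z = 1564/143 (Z = 4*(-6/(-13) - 25/(-11)) = 4*(-6*(-1/13) - 25*(-1/11)) = 4*(6/13 + 25/11) = 4*(391/143) = 1564/143 ≈ 10.937)
h = -23916/715 (h = ((3 + 1564/143)*(33 - 45))/5 = ((1993/143)*(-12))/5 = (⅕)*(-23916/143) = -23916/715 ≈ -33.449)
(h*(-38))*(-89) = -23916/715*(-38)*(-89) = (908808/715)*(-89) = -80883912/715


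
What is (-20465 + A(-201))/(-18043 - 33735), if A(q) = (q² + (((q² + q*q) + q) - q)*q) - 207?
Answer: 16221473/51778 ≈ 313.29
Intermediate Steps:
A(q) = -207 + q² + 2*q³ (A(q) = (q² + (((q² + q²) + q) - q)*q) - 207 = (q² + ((2*q² + q) - q)*q) - 207 = (q² + ((q + 2*q²) - q)*q) - 207 = (q² + (2*q²)*q) - 207 = (q² + 2*q³) - 207 = -207 + q² + 2*q³)
(-20465 + A(-201))/(-18043 - 33735) = (-20465 + (-207 + (-201)² + 2*(-201)³))/(-18043 - 33735) = (-20465 + (-207 + 40401 + 2*(-8120601)))/(-51778) = (-20465 + (-207 + 40401 - 16241202))*(-1/51778) = (-20465 - 16201008)*(-1/51778) = -16221473*(-1/51778) = 16221473/51778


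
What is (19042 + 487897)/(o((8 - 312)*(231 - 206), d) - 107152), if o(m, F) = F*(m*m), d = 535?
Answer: 506939/30901492848 ≈ 1.6405e-5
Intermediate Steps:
o(m, F) = F*m²
(19042 + 487897)/(o((8 - 312)*(231 - 206), d) - 107152) = (19042 + 487897)/(535*((8 - 312)*(231 - 206))² - 107152) = 506939/(535*(-304*25)² - 107152) = 506939/(535*(-7600)² - 107152) = 506939/(535*57760000 - 107152) = 506939/(30901600000 - 107152) = 506939/30901492848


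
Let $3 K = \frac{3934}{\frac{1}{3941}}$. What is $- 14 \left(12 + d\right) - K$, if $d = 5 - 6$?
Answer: $- \frac{15504356}{3} \approx -5.1681 \cdot 10^{6}$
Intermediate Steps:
$d = -1$
$K = \frac{15503894}{3}$ ($K = \frac{3934 \frac{1}{\frac{1}{3941}}}{3} = \frac{3934 \cdot 3941}{3} = \frac{1}{3} \cdot 15503894 = \frac{15503894}{3} \approx 5.168 \cdot 10^{6}$)
$- 14 \left(12 + d\right) - K = - 14 \left(12 - 1\right) - \frac{15503894}{3} = \left(-14\right) 11 - \frac{15503894}{3} = -154 - \frac{15503894}{3} = - \frac{15504356}{3}$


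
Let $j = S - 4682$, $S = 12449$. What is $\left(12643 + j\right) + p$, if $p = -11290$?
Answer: $9120$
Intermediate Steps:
$j = 7767$ ($j = 12449 - 4682 = 7767$)
$\left(12643 + j\right) + p = \left(12643 + 7767\right) - 11290 = 20410 - 11290 = 9120$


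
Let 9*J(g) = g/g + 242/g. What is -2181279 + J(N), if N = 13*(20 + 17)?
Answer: -3147585356/1443 ≈ -2.1813e+6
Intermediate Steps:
N = 481 (N = 13*37 = 481)
J(g) = ⅑ + 242/(9*g) (J(g) = (g/g + 242/g)/9 = (1 + 242/g)/9 = ⅑ + 242/(9*g))
-2181279 + J(N) = -2181279 + (⅑)*(242 + 481)/481 = -2181279 + (⅑)*(1/481)*723 = -2181279 + 241/1443 = -3147585356/1443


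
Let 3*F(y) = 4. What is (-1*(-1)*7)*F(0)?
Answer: 28/3 ≈ 9.3333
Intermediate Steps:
F(y) = 4/3 (F(y) = (⅓)*4 = 4/3)
(-1*(-1)*7)*F(0) = (-1*(-1)*7)*(4/3) = (1*7)*(4/3) = 7*(4/3) = 28/3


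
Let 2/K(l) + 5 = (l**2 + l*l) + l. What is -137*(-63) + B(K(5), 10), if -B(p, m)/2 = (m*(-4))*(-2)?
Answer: 8471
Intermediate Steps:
K(l) = 2/(-5 + l + 2*l**2) (K(l) = 2/(-5 + ((l**2 + l*l) + l)) = 2/(-5 + ((l**2 + l**2) + l)) = 2/(-5 + (2*l**2 + l)) = 2/(-5 + (l + 2*l**2)) = 2/(-5 + l + 2*l**2))
B(p, m) = -16*m (B(p, m) = -2*m*(-4)*(-2) = -2*(-4*m)*(-2) = -16*m)
-137*(-63) + B(K(5), 10) = -137*(-63) - 16*10 = 8631 - 160 = 8471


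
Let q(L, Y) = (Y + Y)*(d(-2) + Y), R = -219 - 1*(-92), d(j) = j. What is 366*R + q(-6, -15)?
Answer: -45972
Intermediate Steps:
R = -127 (R = -219 + 92 = -127)
q(L, Y) = 2*Y*(-2 + Y) (q(L, Y) = (Y + Y)*(-2 + Y) = (2*Y)*(-2 + Y) = 2*Y*(-2 + Y))
366*R + q(-6, -15) = 366*(-127) + 2*(-15)*(-2 - 15) = -46482 + 2*(-15)*(-17) = -46482 + 510 = -45972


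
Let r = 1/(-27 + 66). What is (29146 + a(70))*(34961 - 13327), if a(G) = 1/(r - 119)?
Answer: 50443550573/80 ≈ 6.3054e+8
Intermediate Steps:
r = 1/39 ≈ 0.025641
a(G) = -39/4640 (a(G) = 1/(1/39 - 119) = 1/(-4640/39) = -39/4640)
(29146 + a(70))*(34961 - 13327) = (29146 - 39/4640)*(34961 - 13327) = (135237401/4640)*21634 = 50443550573/80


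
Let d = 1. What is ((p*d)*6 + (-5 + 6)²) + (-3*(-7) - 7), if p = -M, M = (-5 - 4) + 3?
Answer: 51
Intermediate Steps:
M = -6 (M = -9 + 3 = -6)
p = 6 (p = -1*(-6) = 6)
((p*d)*6 + (-5 + 6)²) + (-3*(-7) - 7) = ((6*1)*6 + (-5 + 6)²) + (-3*(-7) - 7) = (6*6 + 1²) + (21 - 7) = (36 + 1) + 14 = 37 + 14 = 51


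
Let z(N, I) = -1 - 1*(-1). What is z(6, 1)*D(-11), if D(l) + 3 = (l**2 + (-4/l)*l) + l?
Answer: 0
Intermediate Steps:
D(l) = -7 + l + l**2 (D(l) = -3 + ((l**2 + (-4/l)*l) + l) = -3 + ((l**2 - 4) + l) = -3 + ((-4 + l**2) + l) = -3 + (-4 + l + l**2) = -7 + l + l**2)
z(N, I) = 0 (z(N, I) = -1 + 1 = 0)
z(6, 1)*D(-11) = 0*(-7 - 11 + (-11)**2) = 0*(-7 - 11 + 121) = 0*103 = 0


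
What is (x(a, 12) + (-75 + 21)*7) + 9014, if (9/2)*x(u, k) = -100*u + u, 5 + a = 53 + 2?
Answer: 7536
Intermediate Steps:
a = 50 (a = -5 + (53 + 2) = -5 + 55 = 50)
x(u, k) = -22*u (x(u, k) = 2*(-100*u + u)/9 = 2*(-99*u)/9 = -22*u)
(x(a, 12) + (-75 + 21)*7) + 9014 = (-22*50 + (-75 + 21)*7) + 9014 = (-1100 - 54*7) + 9014 = (-1100 - 378) + 9014 = -1478 + 9014 = 7536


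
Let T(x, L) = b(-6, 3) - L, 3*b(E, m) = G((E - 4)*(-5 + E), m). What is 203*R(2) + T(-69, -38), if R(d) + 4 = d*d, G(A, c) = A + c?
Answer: 227/3 ≈ 75.667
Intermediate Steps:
R(d) = -4 + d**2 (R(d) = -4 + d*d = -4 + d**2)
b(E, m) = m/3 + (-5 + E)*(-4 + E)/3 (b(E, m) = ((E - 4)*(-5 + E) + m)/3 = ((-4 + E)*(-5 + E) + m)/3 = ((-5 + E)*(-4 + E) + m)/3 = (m + (-5 + E)*(-4 + E))/3 = m/3 + (-5 + E)*(-4 + E)/3)
T(x, L) = 113/3 - L (T(x, L) = (20/3 - 3*(-6) + (1/3)*3 + (1/3)*(-6)**2) - L = (20/3 + 18 + 1 + (1/3)*36) - L = (20/3 + 18 + 1 + 12) - L = 113/3 - L)
203*R(2) + T(-69, -38) = 203*(-4 + 2**2) + (113/3 - 1*(-38)) = 203*(-4 + 4) + (113/3 + 38) = 203*0 + 227/3 = 0 + 227/3 = 227/3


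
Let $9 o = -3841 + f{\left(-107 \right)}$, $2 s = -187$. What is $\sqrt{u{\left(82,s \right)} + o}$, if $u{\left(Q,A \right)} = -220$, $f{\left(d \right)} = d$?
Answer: $\frac{2 i \sqrt{1482}}{3} \approx 25.664 i$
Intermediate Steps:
$s = - \frac{187}{2}$ ($s = \frac{1}{2} \left(-187\right) = - \frac{187}{2} \approx -93.5$)
$o = - \frac{1316}{3}$ ($o = \frac{-3841 - 107}{9} = \frac{1}{9} \left(-3948\right) = - \frac{1316}{3} \approx -438.67$)
$\sqrt{u{\left(82,s \right)} + o} = \sqrt{-220 - \frac{1316}{3}} = \sqrt{- \frac{1976}{3}} = \frac{2 i \sqrt{1482}}{3}$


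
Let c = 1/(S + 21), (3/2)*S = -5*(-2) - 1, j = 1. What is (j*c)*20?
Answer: 20/27 ≈ 0.74074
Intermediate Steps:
S = 6 (S = 2*(-5*(-2) - 1)/3 = 2*(10 - 1)/3 = (2/3)*9 = 6)
c = 1/27 (c = 1/(6 + 21) = 1/27 ≈ 0.037037)
(j*c)*20 = (1*(1/27))*20 = (1/27)*20 = 20/27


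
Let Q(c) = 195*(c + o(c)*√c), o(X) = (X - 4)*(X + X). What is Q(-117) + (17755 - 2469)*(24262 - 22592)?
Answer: 25504805 + 16563690*I*√13 ≈ 2.5505e+7 + 5.9721e+7*I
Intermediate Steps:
o(X) = 2*X*(-4 + X) (o(X) = (-4 + X)*(2*X) = 2*X*(-4 + X))
Q(c) = 195*c + 390*c^(3/2)*(-4 + c) (Q(c) = 195*(c + (2*c*(-4 + c))*√c) = 195*(c + 2*c^(3/2)*(-4 + c)) = 195*c + 390*c^(3/2)*(-4 + c))
Q(-117) + (17755 - 2469)*(24262 - 22592) = (195*(-117) + 390*(-117)^(3/2)*(-4 - 117)) + (17755 - 2469)*(24262 - 22592) = (-22815 + 390*(-351*I*√13)*(-121)) + 15286*1670 = (-22815 + 16563690*I*√13) + 25527620 = 25504805 + 16563690*I*√13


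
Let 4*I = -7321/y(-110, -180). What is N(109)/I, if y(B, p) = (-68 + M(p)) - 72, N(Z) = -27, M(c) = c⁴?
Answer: 113374064880/7321 ≈ 1.5486e+7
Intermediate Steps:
y(B, p) = -140 + p⁴ (y(B, p) = (-68 + p⁴) - 72 = -140 + p⁴)
I = -7321/4199039440 (I = (-7321/(-140 + (-180)⁴))/4 = (-7321/(-140 + 1049760000))/4 = (-7321/1049759860)/4 = (-7321*1/1049759860)/4 = (¼)*(-7321/1049759860) = -7321/4199039440 ≈ -1.7435e-6)
N(109)/I = -27/(-7321/4199039440) = -27*(-4199039440/7321) = 113374064880/7321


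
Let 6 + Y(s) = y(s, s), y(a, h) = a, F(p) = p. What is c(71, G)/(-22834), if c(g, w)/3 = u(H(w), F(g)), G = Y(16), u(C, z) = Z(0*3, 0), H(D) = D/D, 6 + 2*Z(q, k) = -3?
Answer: 27/45668 ≈ 0.00059122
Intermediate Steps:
Z(q, k) = -9/2 (Z(q, k) = -3 + (1/2)*(-3) = -3 - 3/2 = -9/2)
H(D) = 1
Y(s) = -6 + s
u(C, z) = -9/2
G = 10 (G = -6 + 16 = 10)
c(g, w) = -27/2 (c(g, w) = 3*(-9/2) = -27/2)
c(71, G)/(-22834) = -27/2/(-22834) = -27/2*(-1/22834) = 27/45668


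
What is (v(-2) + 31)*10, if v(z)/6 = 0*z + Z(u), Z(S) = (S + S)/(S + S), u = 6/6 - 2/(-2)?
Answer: 370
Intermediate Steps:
u = 2 (u = 6*(1/6) - 2*(-1/2) = 1 + 1 = 2)
Z(S) = 1 (Z(S) = (2*S)/((2*S)) = (2*S)*(1/(2*S)) = 1)
v(z) = 6 (v(z) = 6*(0*z + 1) = 6*(0 + 1) = 6*1 = 6)
(v(-2) + 31)*10 = (6 + 31)*10 = 37*10 = 370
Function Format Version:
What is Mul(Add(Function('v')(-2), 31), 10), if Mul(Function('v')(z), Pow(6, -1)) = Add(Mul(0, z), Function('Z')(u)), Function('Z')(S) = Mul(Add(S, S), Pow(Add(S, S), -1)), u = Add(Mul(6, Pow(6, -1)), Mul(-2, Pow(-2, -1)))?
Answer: 370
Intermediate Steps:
u = 2 (u = Add(Mul(6, Rational(1, 6)), Mul(-2, Rational(-1, 2))) = Add(1, 1) = 2)
Function('Z')(S) = 1 (Function('Z')(S) = Mul(Mul(2, S), Pow(Mul(2, S), -1)) = Mul(Mul(2, S), Mul(Rational(1, 2), Pow(S, -1))) = 1)
Function('v')(z) = 6 (Function('v')(z) = Mul(6, Add(Mul(0, z), 1)) = Mul(6, Add(0, 1)) = Mul(6, 1) = 6)
Mul(Add(Function('v')(-2), 31), 10) = Mul(Add(6, 31), 10) = Mul(37, 10) = 370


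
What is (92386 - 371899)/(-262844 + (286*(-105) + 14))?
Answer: 31057/32540 ≈ 0.95442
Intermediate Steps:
(92386 - 371899)/(-262844 + (286*(-105) + 14)) = -279513/(-262844 + (-30030 + 14)) = -279513/(-262844 - 30016) = -279513/(-292860) = -279513*(-1/292860) = 31057/32540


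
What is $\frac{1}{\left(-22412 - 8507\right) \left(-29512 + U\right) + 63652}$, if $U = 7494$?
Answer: $\frac{1}{680838194} \approx 1.4688 \cdot 10^{-9}$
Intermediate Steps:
$\frac{1}{\left(-22412 - 8507\right) \left(-29512 + U\right) + 63652} = \frac{1}{\left(-22412 - 8507\right) \left(-29512 + 7494\right) + 63652} = \frac{1}{\left(-30919\right) \left(-22018\right) + 63652} = \frac{1}{680774542 + 63652} = \frac{1}{680838194}$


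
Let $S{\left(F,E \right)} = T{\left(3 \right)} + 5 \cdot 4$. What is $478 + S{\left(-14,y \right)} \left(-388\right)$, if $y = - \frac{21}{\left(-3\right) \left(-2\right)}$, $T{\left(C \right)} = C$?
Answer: $-8446$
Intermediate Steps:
$y = - \frac{7}{2}$ ($y = - \frac{21}{6} = \left(-21\right) \frac{1}{6} = - \frac{7}{2} \approx -3.5$)
$S{\left(F,E \right)} = 23$ ($S{\left(F,E \right)} = 3 + 5 \cdot 4 = 3 + 20 = 23$)
$478 + S{\left(-14,y \right)} \left(-388\right) = 478 + 23 \left(-388\right) = 478 - 8924 = -8446$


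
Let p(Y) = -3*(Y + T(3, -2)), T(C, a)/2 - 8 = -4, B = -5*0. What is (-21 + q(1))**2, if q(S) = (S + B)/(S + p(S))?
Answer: 299209/676 ≈ 442.62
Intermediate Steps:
B = 0
T(C, a) = 8 (T(C, a) = 16 + 2*(-4) = 16 - 8 = 8)
p(Y) = -24 - 3*Y (p(Y) = -3*(Y + 8) = -3*(8 + Y) = -24 - 3*Y)
q(S) = S/(-24 - 2*S) (q(S) = (S + 0)/(S + (-24 - 3*S)) = S/(-24 - 2*S))
(-21 + q(1))**2 = (-21 - 1*1/(24 + 2*1))**2 = (-21 - 1*1/(24 + 2))**2 = (-21 - 1*1/26)**2 = (-21 - 1*1*1/26)**2 = (-21 - 1/26)**2 = (-547/26)**2 = 299209/676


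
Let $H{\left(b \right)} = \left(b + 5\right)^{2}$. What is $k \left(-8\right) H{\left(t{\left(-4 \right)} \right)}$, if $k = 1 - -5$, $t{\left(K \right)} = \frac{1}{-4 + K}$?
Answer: $- \frac{4563}{4} \approx -1140.8$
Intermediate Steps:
$H{\left(b \right)} = \left(5 + b\right)^{2}$
$k = 6$ ($k = 1 + 5 = 6$)
$k \left(-8\right) H{\left(t{\left(-4 \right)} \right)} = 6 \left(-8\right) \left(5 + \frac{1}{-4 - 4}\right)^{2} = - 48 \left(5 + \frac{1}{-8}\right)^{2} = - 48 \left(5 - \frac{1}{8}\right)^{2} = - 48 \left(\frac{39}{8}\right)^{2} = \left(-48\right) \frac{1521}{64} = - \frac{4563}{4}$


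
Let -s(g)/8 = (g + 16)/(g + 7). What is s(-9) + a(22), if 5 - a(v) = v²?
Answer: -451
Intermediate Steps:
s(g) = -8*(16 + g)/(7 + g) (s(g) = -8*(g + 16)/(g + 7) = -8*(16 + g)/(7 + g))
a(v) = 5 - v²
s(-9) + a(22) = 8*(-16 - 1*(-9))/(7 - 9) + (5 - 1*22²) = 8*(-16 + 9)/(-2) + (5 - 1*484) = 8*(-½)*(-7) + (5 - 484) = 28 - 479 = -451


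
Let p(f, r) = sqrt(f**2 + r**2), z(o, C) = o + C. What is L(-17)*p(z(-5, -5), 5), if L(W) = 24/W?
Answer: -120*sqrt(5)/17 ≈ -15.784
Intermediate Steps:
z(o, C) = C + o
L(-17)*p(z(-5, -5), 5) = (24/(-17))*sqrt((-5 - 5)**2 + 5**2) = (24*(-1/17))*sqrt((-10)**2 + 25) = -24*sqrt(100 + 25)/17 = -120*sqrt(5)/17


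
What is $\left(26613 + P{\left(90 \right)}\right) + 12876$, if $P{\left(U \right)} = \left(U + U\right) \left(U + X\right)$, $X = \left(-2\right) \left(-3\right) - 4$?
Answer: $56049$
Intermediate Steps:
$X = 2$ ($X = 6 - 4 = 2$)
$P{\left(U \right)} = 2 U \left(2 + U\right)$ ($P{\left(U \right)} = \left(U + U\right) \left(U + 2\right) = 2 U \left(2 + U\right)$)
$\left(26613 + P{\left(90 \right)}\right) + 12876 = \left(26613 + 2 \cdot 90 \left(2 + 90\right)\right) + 12876 = \left(26613 + 2 \cdot 90 \cdot 92\right) + 12876 = \left(26613 + 16560\right) + 12876 = 43173 + 12876 = 56049$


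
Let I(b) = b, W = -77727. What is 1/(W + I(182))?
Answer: -1/77545 ≈ -1.2896e-5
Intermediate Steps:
1/(W + I(182)) = 1/(-77727 + 182) = 1/(-77545) = -1/77545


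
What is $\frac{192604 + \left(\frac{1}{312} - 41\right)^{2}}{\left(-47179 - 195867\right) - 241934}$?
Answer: $- \frac{18912453457}{47209893120} \approx -0.4006$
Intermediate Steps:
$\frac{192604 + \left(\frac{1}{312} - 41\right)^{2}}{\left(-47179 - 195867\right) - 241934} = \frac{192604 + \left(\frac{1}{312} - 41\right)^{2}}{-243046 - 241934} = \frac{192604 + \left(- \frac{12791}{312}\right)^{2}}{-484980} = \left(192604 + \frac{163609681}{97344}\right) \left(- \frac{1}{484980}\right) = \frac{18912453457}{97344} \left(- \frac{1}{484980}\right) = - \frac{18912453457}{47209893120}$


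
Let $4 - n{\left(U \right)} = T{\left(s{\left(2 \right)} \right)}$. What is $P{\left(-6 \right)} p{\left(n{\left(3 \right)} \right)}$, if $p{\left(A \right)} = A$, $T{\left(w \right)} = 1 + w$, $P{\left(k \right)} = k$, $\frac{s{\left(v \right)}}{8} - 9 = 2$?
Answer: $510$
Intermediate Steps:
$s{\left(v \right)} = 88$ ($s{\left(v \right)} = 72 + 8 \cdot 2 = 72 + 16 = 88$)
$n{\left(U \right)} = -85$ ($n{\left(U \right)} = 4 - \left(1 + 88\right) = 4 - 89 = -85$)
$P{\left(-6 \right)} p{\left(n{\left(3 \right)} \right)} = \left(-6\right) \left(-85\right) = 510$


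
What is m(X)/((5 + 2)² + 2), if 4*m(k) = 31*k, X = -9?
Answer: -93/68 ≈ -1.3676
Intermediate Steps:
m(k) = 31*k/4 (m(k) = (31*k)/4 = 31*k/4)
m(X)/((5 + 2)² + 2) = ((31/4)*(-9))/((5 + 2)² + 2) = -279/(4*(7² + 2)) = -279/(4*(49 + 2)) = -279/4/51 = -279/4*1/51 = -93/68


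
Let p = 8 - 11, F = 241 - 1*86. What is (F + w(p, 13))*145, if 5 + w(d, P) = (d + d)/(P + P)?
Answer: 282315/13 ≈ 21717.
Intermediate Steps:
F = 155 (F = 241 - 86 = 155)
p = -3
w(d, P) = -5 + d/P (w(d, P) = -5 + (d + d)/(P + P) = -5 + (2*d)/((2*P)) = -5 + (2*d)*(1/(2*P)) = -5 + d/P)
(F + w(p, 13))*145 = (155 + (-5 - 3/13))*145 = (155 - 68/13)*145 = (1947/13)*145 = 282315/13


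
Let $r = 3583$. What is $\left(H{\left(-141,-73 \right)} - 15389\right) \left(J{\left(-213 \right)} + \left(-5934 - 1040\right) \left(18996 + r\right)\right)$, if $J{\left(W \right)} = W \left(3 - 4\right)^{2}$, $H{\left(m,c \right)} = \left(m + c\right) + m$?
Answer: $2479147207296$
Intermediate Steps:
$H{\left(m,c \right)} = c + 2 m$ ($H{\left(m,c \right)} = \left(c + m\right) + m = c + 2 m$)
$J{\left(W \right)} = W$ ($J{\left(W \right)} = W \left(-1\right)^{2} = W 1 = W$)
$\left(H{\left(-141,-73 \right)} - 15389\right) \left(J{\left(-213 \right)} + \left(-5934 - 1040\right) \left(18996 + r\right)\right) = \left(\left(-73 + 2 \left(-141\right)\right) - 15389\right) \left(-213 + \left(-5934 - 1040\right) \left(18996 + 3583\right)\right) = \left(\left(-73 - 282\right) - 15389\right) \left(-213 - 157465946\right) = \left(-355 - 15389\right) \left(-213 - 157465946\right) = \left(-15744\right) \left(-157466159\right) = 2479147207296$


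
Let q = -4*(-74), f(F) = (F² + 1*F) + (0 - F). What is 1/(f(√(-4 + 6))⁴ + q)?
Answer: 1/312 ≈ 0.0032051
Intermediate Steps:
f(F) = F² (f(F) = (F² + F) - F = (F + F²) - F = F²)
q = 296
1/(f(√(-4 + 6))⁴ + q) = 1/(((√(-4 + 6))²)⁴ + 296) = 1/(((√2)²)⁴ + 296) = 1/(2⁴ + 296) = 1/(16 + 296) = 1/312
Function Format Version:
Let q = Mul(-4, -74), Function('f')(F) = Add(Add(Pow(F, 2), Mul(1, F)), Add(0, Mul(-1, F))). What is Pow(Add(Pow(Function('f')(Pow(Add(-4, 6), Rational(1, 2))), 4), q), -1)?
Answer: Rational(1, 312) ≈ 0.0032051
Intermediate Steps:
Function('f')(F) = Pow(F, 2) (Function('f')(F) = Add(Add(Pow(F, 2), F), Mul(-1, F)) = Add(Add(F, Pow(F, 2)), Mul(-1, F)) = Pow(F, 2))
q = 296
Pow(Add(Pow(Function('f')(Pow(Add(-4, 6), Rational(1, 2))), 4), q), -1) = Pow(Add(Pow(Pow(Pow(Add(-4, 6), Rational(1, 2)), 2), 4), 296), -1) = Pow(Add(Pow(Pow(Pow(2, Rational(1, 2)), 2), 4), 296), -1) = Pow(Add(Pow(2, 4), 296), -1) = Pow(Add(16, 296), -1) = Pow(312, -1) = Rational(1, 312)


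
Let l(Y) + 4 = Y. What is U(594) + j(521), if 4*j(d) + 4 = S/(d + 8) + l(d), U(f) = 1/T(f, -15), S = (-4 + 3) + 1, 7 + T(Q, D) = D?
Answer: 5641/44 ≈ 128.20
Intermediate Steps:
T(Q, D) = -7 + D
S = 0 (S = -1 + 1 = 0)
l(Y) = -4 + Y
U(f) = -1/22 (U(f) = 1/(-7 - 15) = 1/(-22) = -1/22)
j(d) = -2 + d/4 (j(d) = -1 + (0/(d + 8) + (-4 + d))/4 = -1 + (0/(8 + d) + (-4 + d))/4 = -1 + (0 + (-4 + d))/4 = -1 + (-4 + d)/4 = -1 + (-1 + d/4) = -2 + d/4)
U(594) + j(521) = -1/22 + (-2 + (¼)*521) = -1/22 + (-2 + 521/4) = -1/22 + 513/4 = 5641/44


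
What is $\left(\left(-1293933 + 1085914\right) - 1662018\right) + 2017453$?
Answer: $147416$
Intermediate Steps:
$\left(\left(-1293933 + 1085914\right) - 1662018\right) + 2017453 = \left(-208019 - 1662018\right) + 2017453 = -1870037 + 2017453 = 147416$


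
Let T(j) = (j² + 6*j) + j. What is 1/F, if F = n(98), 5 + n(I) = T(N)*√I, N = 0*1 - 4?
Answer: 5/14087 - 84*√2/14087 ≈ -0.0080779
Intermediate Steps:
N = -4 (N = 0 - 4 = -4)
T(j) = j² + 7*j
n(I) = -5 - 12*√I (n(I) = -5 + (-4*(7 - 4))*√I = -5 + (-4*3)*√I = -5 - 12*√I)
F = -5 - 84*√2 ≈ -123.79
1/F = 1/(-5 - 84*√2)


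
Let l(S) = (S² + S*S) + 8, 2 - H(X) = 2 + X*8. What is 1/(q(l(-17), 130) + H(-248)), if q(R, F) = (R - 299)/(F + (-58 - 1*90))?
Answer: 18/35425 ≈ 0.00050812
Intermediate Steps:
H(X) = -8*X (H(X) = 2 - (2 + X*8) = 2 - (2 + 8*X) = 2 + (-2 - 8*X) = -8*X)
l(S) = 8 + 2*S² (l(S) = (S² + S²) + 8 = 2*S² + 8 = 8 + 2*S²)
q(R, F) = (-299 + R)/(-148 + F) (q(R, F) = (-299 + R)/(F + (-58 - 90)) = (-299 + R)/(F - 148) = (-299 + R)/(-148 + F))
1/(q(l(-17), 130) + H(-248)) = 1/((-299 + (8 + 2*(-17)²))/(-148 + 130) - 8*(-248)) = 1/((-299 + (8 + 2*289))/(-18) + 1984) = 1/(-(-299 + (8 + 578))/18 + 1984) = 1/(-(-299 + 586)/18 + 1984) = 1/(-1/18*287 + 1984) = 1/(-287/18 + 1984) = 1/(35425/18) = 18/35425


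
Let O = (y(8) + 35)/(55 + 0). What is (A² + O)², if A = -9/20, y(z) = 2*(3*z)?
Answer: 56715961/19360000 ≈ 2.9295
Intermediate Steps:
y(z) = 6*z
O = 83/55 (O = (6*8 + 35)/(55 + 0) = (48 + 35)/55 = 83*(1/55) = 83/55 ≈ 1.5091)
A = -9/20 (A = -9*1/20 = -9/20 ≈ -0.45000)
(A² + O)² = ((-9/20)² + 83/55)² = (81/400 + 83/55)² = (7531/4400)² = 56715961/19360000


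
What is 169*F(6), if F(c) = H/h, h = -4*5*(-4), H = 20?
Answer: 169/4 ≈ 42.250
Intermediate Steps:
h = 80 (h = -20*(-4) = 80)
F(c) = ¼ (F(c) = 20/80 = 20*(1/80) = ¼)
169*F(6) = 169*(¼) = 169/4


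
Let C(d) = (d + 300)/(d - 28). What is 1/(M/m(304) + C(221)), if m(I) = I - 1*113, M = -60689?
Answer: -36863/11613466 ≈ -0.0031742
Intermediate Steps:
m(I) = -113 + I (m(I) = I - 113 = -113 + I)
C(d) = (300 + d)/(-28 + d)
1/(M/m(304) + C(221)) = 1/(-60689/(-113 + 304) + (300 + 221)/(-28 + 221)) = 1/(-60689/191 + 521/193) = 1/(-11613466/36863) = -36863/11613466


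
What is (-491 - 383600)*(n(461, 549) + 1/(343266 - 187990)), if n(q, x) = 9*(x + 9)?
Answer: -299512653474643/155276 ≈ -1.9289e+9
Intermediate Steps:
n(q, x) = 81 + 9*x (n(q, x) = 9*(9 + x) = 81 + 9*x)
(-491 - 383600)*(n(461, 549) + 1/(343266 - 187990)) = (-491 - 383600)*((81 + 9*549) + 1/(343266 - 187990)) = -384091*((81 + 4941) + 1/155276) = -384091*(5022 + 1/155276) = -384091*779796073/155276 = -299512653474643/155276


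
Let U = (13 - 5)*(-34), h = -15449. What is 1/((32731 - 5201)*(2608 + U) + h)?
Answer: 1/64294631 ≈ 1.5553e-8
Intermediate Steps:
U = -272 (U = 8*(-34) = -272)
1/((32731 - 5201)*(2608 + U) + h) = 1/((32731 - 5201)*(2608 - 272) - 15449) = 1/(27530*2336 - 15449) = 1/(64310080 - 15449) = 1/64294631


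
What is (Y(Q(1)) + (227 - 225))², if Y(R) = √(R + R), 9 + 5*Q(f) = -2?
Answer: (10 + I*√110)²/25 ≈ -0.4 + 8.3905*I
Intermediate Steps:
Q(f) = -11/5 (Q(f) = -9/5 + (⅕)*(-2) = -9/5 - ⅖ = -11/5)
Y(R) = √2*√R (Y(R) = √(2*R) = √2*√R)
(Y(Q(1)) + (227 - 225))² = (√2*√(-11/5) + (227 - 225))² = (√2*(I*√55/5) + 2)² = (I*√110/5 + 2)² = (2 + I*√110/5)²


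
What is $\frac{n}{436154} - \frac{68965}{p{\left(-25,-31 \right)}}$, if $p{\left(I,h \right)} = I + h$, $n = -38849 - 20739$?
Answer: $\frac{15038011841}{12212312} \approx 1231.4$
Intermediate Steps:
$n = -59588$
$\frac{n}{436154} - \frac{68965}{p{\left(-25,-31 \right)}} = - \frac{59588}{436154} - \frac{68965}{-25 - 31} = \left(-59588\right) \frac{1}{436154} - \frac{68965}{-56} = - \frac{29794}{218077} - - \frac{68965}{56} = - \frac{29794}{218077} + \frac{68965}{56} = \frac{15038011841}{12212312}$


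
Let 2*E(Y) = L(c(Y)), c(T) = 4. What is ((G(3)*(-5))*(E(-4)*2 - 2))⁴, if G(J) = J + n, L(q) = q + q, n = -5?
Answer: 12960000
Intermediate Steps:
L(q) = 2*q
G(J) = -5 + J (G(J) = J - 5 = -5 + J)
E(Y) = 4 (E(Y) = (2*4)/2 = (½)*8 = 4)
((G(3)*(-5))*(E(-4)*2 - 2))⁴ = (((-5 + 3)*(-5))*(4*2 - 2))⁴ = ((-2*(-5))*(8 - 2))⁴ = (10*6)⁴ = 60⁴ = 12960000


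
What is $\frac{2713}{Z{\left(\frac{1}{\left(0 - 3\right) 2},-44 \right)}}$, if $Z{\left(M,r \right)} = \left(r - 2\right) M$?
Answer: $\frac{8139}{23} \approx 353.87$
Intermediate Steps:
$Z{\left(M,r \right)} = M \left(-2 + r\right)$ ($Z{\left(M,r \right)} = \left(-2 + r\right) M = M \left(-2 + r\right)$)
$\frac{2713}{Z{\left(\frac{1}{\left(0 - 3\right) 2},-44 \right)}} = \frac{2713}{\frac{1}{\left(0 - 3\right) 2} \left(-2 - 44\right)} = \frac{2713}{\frac{1}{\left(-3\right) 2} \left(-46\right)} = \frac{2713}{\frac{1}{-6} \left(-46\right)} = \frac{2713}{\left(- \frac{1}{6}\right) \left(-46\right)} = \frac{2713}{\frac{23}{3}} = 2713 \cdot \frac{3}{23} = \frac{8139}{23}$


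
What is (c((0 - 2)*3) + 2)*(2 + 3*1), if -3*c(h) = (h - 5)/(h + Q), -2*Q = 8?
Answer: 49/6 ≈ 8.1667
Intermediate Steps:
Q = -4 (Q = -1/2*8 = -4)
c(h) = -(-5 + h)/(3*(-4 + h)) (c(h) = -(h - 5)/(3*(h - 4)) = -(-5 + h)/(3*(-4 + h)))
(c((0 - 2)*3) + 2)*(2 + 3*1) = ((5 - (0 - 2)*3)/(3*(-4 + (0 - 2)*3)) + 2)*(2 + 3*1) = ((5 - (-2)*3)/(3*(-4 - 2*3)) + 2)*(2 + 3) = ((5 - 1*(-6))/(3*(-4 - 6)) + 2)*5 = ((1/3)*(5 + 6)/(-10) + 2)*5 = ((1/3)*(-1/10)*11 + 2)*5 = (-11/30 + 2)*5 = (49/30)*5 = 49/6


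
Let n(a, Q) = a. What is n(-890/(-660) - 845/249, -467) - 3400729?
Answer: -18629204665/5478 ≈ -3.4007e+6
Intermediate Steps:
n(-890/(-660) - 845/249, -467) - 3400729 = (-890/(-660) - 845/249) - 3400729 = (-890*(-1/660) - 845*1/249) - 3400729 = (89/66 - 845/249) - 3400729 = -11203/5478 - 3400729 = -18629204665/5478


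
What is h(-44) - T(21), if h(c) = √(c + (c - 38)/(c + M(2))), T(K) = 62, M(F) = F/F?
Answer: -62 + I*√77830/43 ≈ -62.0 + 6.4879*I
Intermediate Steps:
M(F) = 1
h(c) = √(c + (-38 + c)/(1 + c)) (h(c) = √(c + (c - 38)/(c + 1)) = √(c + (-38 + c)/(1 + c)))
h(-44) - T(21) = √((-38 - 44 - 44*(1 - 44))/(1 - 44)) - 1*62 = √((-38 - 44 - 44*(-43))/(-43)) - 62 = √(-(-38 - 44 + 1892)/43) - 62 = √(-1/43*1810) - 62 = √(-1810/43) - 62 = I*√77830/43 - 62 = -62 + I*√77830/43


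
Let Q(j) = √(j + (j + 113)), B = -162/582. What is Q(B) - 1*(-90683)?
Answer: 90683 + √1057979/97 ≈ 90694.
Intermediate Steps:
B = -27/97 (B = -162*1/582 = -27/97 ≈ -0.27835)
Q(j) = √(113 + 2*j) (Q(j) = √(j + (113 + j)) = √(113 + 2*j))
Q(B) - 1*(-90683) = √(113 + 2*(-27/97)) - 1*(-90683) = √(113 - 54/97) + 90683 = √(10907/97) + 90683 = √1057979/97 + 90683 = 90683 + √1057979/97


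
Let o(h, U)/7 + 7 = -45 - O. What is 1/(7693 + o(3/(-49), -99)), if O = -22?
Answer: 1/7483 ≈ 0.00013364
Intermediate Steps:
o(h, U) = -210 (o(h, U) = -49 + 7*(-45 - 1*(-22)) = -49 + 7*(-45 + 22) = -49 + 7*(-23) = -49 - 161 = -210)
1/(7693 + o(3/(-49), -99)) = 1/(7693 - 210) = 1/7483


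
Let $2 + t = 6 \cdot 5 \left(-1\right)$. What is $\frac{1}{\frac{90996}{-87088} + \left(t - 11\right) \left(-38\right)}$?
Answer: $\frac{21772}{35552699} \approx 0.00061239$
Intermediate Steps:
$t = -32$ ($t = -2 + 6 \cdot 5 \left(-1\right) = -2 + 30 \left(-1\right) = -2 - 30 = -32$)
$\frac{1}{\frac{90996}{-87088} + \left(t - 11\right) \left(-38\right)} = \frac{1}{\frac{90996}{-87088} + \left(-32 - 11\right) \left(-38\right)} = \frac{1}{90996 \left(- \frac{1}{87088}\right) - -1634} = \frac{1}{- \frac{22749}{21772} + 1634} = \frac{1}{\frac{35552699}{21772}} = \frac{21772}{35552699}$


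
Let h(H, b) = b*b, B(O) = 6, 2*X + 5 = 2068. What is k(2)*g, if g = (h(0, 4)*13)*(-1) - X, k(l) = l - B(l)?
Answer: 4958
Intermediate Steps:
X = 2063/2 (X = -5/2 + (½)*2068 = -5/2 + 1034 = 2063/2 ≈ 1031.5)
h(H, b) = b²
k(l) = -6 + l (k(l) = l - 1*6 = l - 6 = -6 + l)
g = -2479/2 (g = (4²*13)*(-1) - 1*2063/2 = (16*13)*(-1) - 2063/2 = 208*(-1) - 2063/2 = -208 - 2063/2 = -2479/2 ≈ -1239.5)
k(2)*g = (-6 + 2)*(-2479/2) = -4*(-2479/2) = 4958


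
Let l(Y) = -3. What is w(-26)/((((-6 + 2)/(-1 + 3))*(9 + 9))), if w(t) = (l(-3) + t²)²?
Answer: -452929/36 ≈ -12581.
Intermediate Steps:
w(t) = (-3 + t²)²
w(-26)/((((-6 + 2)/(-1 + 3))*(9 + 9))) = (-3 + (-26)²)²/((((-6 + 2)/(-1 + 3))*(9 + 9))) = (-3 + 676)²/((-4/2*18)) = 673²/((-4*½*18)) = 452929/((-2*18)) = 452929/(-36) = 452929*(-1/36) = -452929/36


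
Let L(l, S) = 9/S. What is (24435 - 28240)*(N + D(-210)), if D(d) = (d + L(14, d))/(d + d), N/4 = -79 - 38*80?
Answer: 93039783139/1960 ≈ 4.7469e+7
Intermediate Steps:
N = -12476 (N = 4*(-79 - 38*80) = 4*(-79 - 3040) = 4*(-3119) = -12476)
D(d) = (d + 9/d)/(2*d) (D(d) = (d + 9/d)/(d + d) = (d + 9/d)/((2*d)) = (d + 9/d)*(1/(2*d)) = (d + 9/d)/(2*d))
(24435 - 28240)*(N + D(-210)) = (24435 - 28240)*(-12476 + (1/2)*(9 + (-210)**2)/(-210)**2) = -3805*(-12476 + (1/2)*(1/44100)*(9 + 44100)) = -3805*(-12476 + (1/2)*(1/44100)*44109) = -3805*(-12476 + 4901/9800) = -3805*(-122259899/9800) = 93039783139/1960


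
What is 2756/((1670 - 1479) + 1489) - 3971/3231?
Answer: 186113/452340 ≈ 0.41144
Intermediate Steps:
2756/((1670 - 1479) + 1489) - 3971/3231 = 2756/(191 + 1489) - 3971*1/3231 = 2756/1680 - 3971/3231 = 2756*(1/1680) - 3971/3231 = 689/420 - 3971/3231 = 186113/452340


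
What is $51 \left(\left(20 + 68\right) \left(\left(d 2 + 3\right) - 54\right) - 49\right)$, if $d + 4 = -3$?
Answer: $-294219$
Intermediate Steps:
$d = -7$ ($d = -4 - 3 = -7$)
$51 \left(\left(20 + 68\right) \left(\left(d 2 + 3\right) - 54\right) - 49\right) = 51 \left(\left(20 + 68\right) \left(\left(\left(-7\right) 2 + 3\right) - 54\right) - 49\right) = 51 \left(88 \left(\left(-14 + 3\right) - 54\right) - 49\right) = 51 \left(88 \left(-11 - 54\right) - 49\right) = 51 \left(88 \left(-65\right) - 49\right) = 51 \left(-5720 - 49\right) = 51 \left(-5769\right) = -294219$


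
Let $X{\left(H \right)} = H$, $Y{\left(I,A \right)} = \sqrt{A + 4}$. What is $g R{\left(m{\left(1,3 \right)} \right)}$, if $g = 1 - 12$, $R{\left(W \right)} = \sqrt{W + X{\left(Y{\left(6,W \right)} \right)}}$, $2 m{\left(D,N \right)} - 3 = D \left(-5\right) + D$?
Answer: $- \frac{11 \sqrt{-2 + 2 \sqrt{14}}}{2} \approx -12.879$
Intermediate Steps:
$m{\left(D,N \right)} = \frac{3}{2} - 2 D$ ($m{\left(D,N \right)} = \frac{3}{2} + \frac{D \left(-5\right) + D}{2} = \frac{3}{2} + \frac{- 5 D + D}{2} = \frac{3}{2} + \frac{\left(-4\right) D}{2} = \frac{3}{2} - 2 D$)
$Y{\left(I,A \right)} = \sqrt{4 + A}$
$R{\left(W \right)} = \sqrt{W + \sqrt{4 + W}}$
$g = -11$ ($g = 1 - 12 = -11$)
$g R{\left(m{\left(1,3 \right)} \right)} = - 11 \sqrt{\left(\frac{3}{2} - 2\right) + \sqrt{4 + \left(\frac{3}{2} - 2\right)}} = - 11 \sqrt{- \frac{1}{2} + \sqrt{4 - \frac{1}{2}}} = - 11 \sqrt{- \frac{1}{2} + \sqrt{\frac{7}{2}}} = - 11 \sqrt{- \frac{1}{2} + \frac{\sqrt{14}}{2}}$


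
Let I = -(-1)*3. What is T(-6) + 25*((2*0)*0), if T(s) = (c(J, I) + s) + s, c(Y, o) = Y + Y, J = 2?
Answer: -8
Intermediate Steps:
I = 3 (I = -1*(-3) = 3)
c(Y, o) = 2*Y
T(s) = 4 + 2*s (T(s) = (2*2 + s) + s = (4 + s) + s = 4 + 2*s)
T(-6) + 25*((2*0)*0) = (4 + 2*(-6)) + 25*((2*0)*0) = (4 - 12) + 25*(0*0) = -8 + 25*0 = -8 + 0 = -8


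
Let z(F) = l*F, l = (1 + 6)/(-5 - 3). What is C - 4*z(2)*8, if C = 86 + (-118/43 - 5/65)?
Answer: 77801/559 ≈ 139.18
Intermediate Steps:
l = -7/8 (l = 7/(-8) = 7*(-⅛) = -7/8 ≈ -0.87500)
z(F) = -7*F/8
C = 46497/559 (C = 86 + (-118*1/43 - 5*1/65) = 86 + (-118/43 - 1/13) = 86 - 1577/559 = 46497/559 ≈ 83.179)
C - 4*z(2)*8 = 46497/559 - (-7)*2/2*8 = 46497/559 - 4*(-7/4)*8 = 46497/559 + 7*8 = 46497/559 + 56 = 77801/559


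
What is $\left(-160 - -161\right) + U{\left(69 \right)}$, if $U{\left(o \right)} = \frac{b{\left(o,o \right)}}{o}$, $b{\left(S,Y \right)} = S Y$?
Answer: $70$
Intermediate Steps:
$U{\left(o \right)} = o$ ($U{\left(o \right)} = \frac{o o}{o} = \frac{o^{2}}{o} = o$)
$\left(-160 - -161\right) + U{\left(69 \right)} = \left(-160 - -161\right) + 69 = \left(-160 + 161\right) + 69 = 1 + 69 = 70$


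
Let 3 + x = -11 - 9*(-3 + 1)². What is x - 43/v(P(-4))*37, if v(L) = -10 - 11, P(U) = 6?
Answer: 541/21 ≈ 25.762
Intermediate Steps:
v(L) = -21
x = -50 (x = -3 + (-11 - 9*(-3 + 1)²) = -3 + (-11 - 9*(-2)²) = -3 + (-11 - 9*4) = -3 + (-11 - 36) = -3 - 47 = -50)
x - 43/v(P(-4))*37 = -50 - 43/(-21)*37 = -50 - 43*(-1/21)*37 = -50 + (43/21)*37 = -50 + 1591/21 = 541/21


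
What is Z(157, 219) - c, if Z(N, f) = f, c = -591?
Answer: 810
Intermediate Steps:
Z(157, 219) - c = 219 - 1*(-591) = 219 + 591 = 810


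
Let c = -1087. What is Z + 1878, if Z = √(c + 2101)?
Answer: 1878 + 13*√6 ≈ 1909.8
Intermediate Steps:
Z = 13*√6 (Z = √(-1087 + 2101) = √1014 = 13*√6 ≈ 31.843)
Z + 1878 = 13*√6 + 1878 = 1878 + 13*√6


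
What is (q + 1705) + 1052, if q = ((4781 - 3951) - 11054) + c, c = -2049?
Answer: -9516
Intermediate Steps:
q = -12273 (q = ((4781 - 3951) - 11054) - 2049 = (830 - 11054) - 2049 = -10224 - 2049 = -12273)
(q + 1705) + 1052 = (-12273 + 1705) + 1052 = -10568 + 1052 = -9516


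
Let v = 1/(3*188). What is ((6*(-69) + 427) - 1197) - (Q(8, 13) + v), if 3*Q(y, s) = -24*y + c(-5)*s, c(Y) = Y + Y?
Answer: -607241/564 ≈ -1076.7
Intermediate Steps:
c(Y) = 2*Y
Q(y, s) = -8*y - 10*s/3 (Q(y, s) = (-24*y + (2*(-5))*s)/3 = (-24*y - 10*s)/3 = -8*y - 10*s/3)
v = 1/564 ≈ 0.0017731
((6*(-69) + 427) - 1197) - (Q(8, 13) + v) = ((6*(-69) + 427) - 1197) - ((-8*8 - 10/3*13) + 1/564) = ((-414 + 427) - 1197) - ((-64 - 130/3) + 1/564) = (13 - 1197) - (-322/3 + 1/564) = -1184 - 1*(-60535/564) = -1184 + 60535/564 = -607241/564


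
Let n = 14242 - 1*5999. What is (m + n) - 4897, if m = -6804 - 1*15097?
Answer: -18555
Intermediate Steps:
m = -21901 (m = -6804 - 15097 = -21901)
n = 8243 (n = 14242 - 5999 = 8243)
(m + n) - 4897 = (-21901 + 8243) - 4897 = -13658 - 4897 = -18555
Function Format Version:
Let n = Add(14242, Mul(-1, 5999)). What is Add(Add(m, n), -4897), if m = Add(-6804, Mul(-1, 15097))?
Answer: -18555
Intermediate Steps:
m = -21901 (m = Add(-6804, -15097) = -21901)
n = 8243 (n = Add(14242, -5999) = 8243)
Add(Add(m, n), -4897) = Add(Add(-21901, 8243), -4897) = Add(-13658, -4897) = -18555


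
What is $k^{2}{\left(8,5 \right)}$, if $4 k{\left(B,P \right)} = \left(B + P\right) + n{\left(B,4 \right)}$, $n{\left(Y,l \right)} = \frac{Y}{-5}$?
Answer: $\frac{3249}{400} \approx 8.1225$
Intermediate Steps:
$n{\left(Y,l \right)} = - \frac{Y}{5}$ ($n{\left(Y,l \right)} = Y \left(- \frac{1}{5}\right) = - \frac{Y}{5}$)
$k{\left(B,P \right)} = \frac{P}{4} + \frac{B}{5}$ ($k{\left(B,P \right)} = \frac{\left(B + P\right) - \frac{B}{5}}{4} = \frac{P + \frac{4 B}{5}}{4} = \frac{P}{4} + \frac{B}{5}$)
$k^{2}{\left(8,5 \right)} = \left(\frac{1}{4} \cdot 5 + \frac{1}{5} \cdot 8\right)^{2} = \left(\frac{5}{4} + \frac{8}{5}\right)^{2} = \left(\frac{57}{20}\right)^{2} = \frac{3249}{400}$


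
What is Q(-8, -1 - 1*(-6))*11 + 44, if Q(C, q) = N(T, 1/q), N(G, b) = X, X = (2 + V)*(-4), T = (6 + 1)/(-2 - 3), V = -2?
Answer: 44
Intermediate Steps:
T = -7/5 (T = 7/(-5) = 7*(-⅕) = -7/5 ≈ -1.4000)
X = 0 (X = (2 - 2)*(-4) = 0*(-4) = 0)
N(G, b) = 0
Q(C, q) = 0
Q(-8, -1 - 1*(-6))*11 + 44 = 0*11 + 44 = 0 + 44 = 44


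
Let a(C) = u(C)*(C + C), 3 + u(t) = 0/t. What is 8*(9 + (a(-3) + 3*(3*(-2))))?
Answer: 72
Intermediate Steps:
u(t) = -3 (u(t) = -3 + 0/t = -3 + 0 = -3)
a(C) = -6*C (a(C) = -3*(C + C) = -6*C)
8*(9 + (a(-3) + 3*(3*(-2)))) = 8*(9 + (-6*(-3) + 3*(3*(-2)))) = 8*(9 + (18 + 3*(-6))) = 8*(9 + (18 - 18)) = 8*(9 + 0) = 8*9 = 72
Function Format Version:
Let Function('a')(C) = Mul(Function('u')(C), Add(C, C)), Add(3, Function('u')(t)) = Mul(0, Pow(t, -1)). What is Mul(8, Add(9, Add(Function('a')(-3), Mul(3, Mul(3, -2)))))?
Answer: 72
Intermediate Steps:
Function('u')(t) = -3 (Function('u')(t) = Add(-3, Mul(0, Pow(t, -1))) = Add(-3, 0) = -3)
Function('a')(C) = Mul(-6, C) (Function('a')(C) = Mul(-3, Add(C, C)) = Mul(-3, Mul(2, C)) = Mul(-6, C))
Mul(8, Add(9, Add(Function('a')(-3), Mul(3, Mul(3, -2))))) = Mul(8, Add(9, Add(Mul(-6, -3), Mul(3, Mul(3, -2))))) = Mul(8, Add(9, Add(18, Mul(3, -6)))) = Mul(8, Add(9, Add(18, -18))) = Mul(8, Add(9, 0)) = Mul(8, 9) = 72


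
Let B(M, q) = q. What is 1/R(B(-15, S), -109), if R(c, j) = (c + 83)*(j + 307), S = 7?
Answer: 1/17820 ≈ 5.6117e-5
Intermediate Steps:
R(c, j) = (83 + c)*(307 + j)
1/R(B(-15, S), -109) = 1/(25481 + 83*(-109) + 307*7 + 7*(-109)) = 1/(25481 - 9047 + 2149 - 763) = 1/17820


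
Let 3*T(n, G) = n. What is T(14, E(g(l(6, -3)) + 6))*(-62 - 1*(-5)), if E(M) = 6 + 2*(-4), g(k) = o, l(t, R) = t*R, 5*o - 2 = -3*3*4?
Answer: -266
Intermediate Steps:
o = -34/5 (o = 2/5 + (-3*3*4)/5 = 2/5 + (-9*4)/5 = 2/5 + (1/5)*(-36) = 2/5 - 36/5 = -34/5 ≈ -6.8000)
l(t, R) = R*t
g(k) = -34/5
E(M) = -2 (E(M) = 6 - 8 = -2)
T(n, G) = n/3
T(14, E(g(l(6, -3)) + 6))*(-62 - 1*(-5)) = ((1/3)*14)*(-62 - 1*(-5)) = 14*(-62 + 5)/3 = (14/3)*(-57) = -266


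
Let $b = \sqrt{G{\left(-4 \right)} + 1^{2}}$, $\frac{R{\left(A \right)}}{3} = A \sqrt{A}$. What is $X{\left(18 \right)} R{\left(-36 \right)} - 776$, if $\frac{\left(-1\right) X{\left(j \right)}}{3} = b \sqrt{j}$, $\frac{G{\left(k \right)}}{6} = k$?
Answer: $-776 - 5832 \sqrt{46} \approx -40331.0$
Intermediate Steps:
$G{\left(k \right)} = 6 k$
$R{\left(A \right)} = 3 A^{\frac{3}{2}}$ ($R{\left(A \right)} = 3 A \sqrt{A} = 3 A^{\frac{3}{2}}$)
$b = i \sqrt{23}$ ($b = \sqrt{6 \left(-4\right) + 1^{2}} = \sqrt{-24 + 1} = \sqrt{-23} = i \sqrt{23} \approx 4.7958 i$)
$X{\left(j \right)} = - 3 i \sqrt{23} \sqrt{j}$
$X{\left(18 \right)} R{\left(-36 \right)} - 776 = - 3 i \sqrt{23} \sqrt{18} \cdot 3 \left(-36\right)^{\frac{3}{2}} - 776 = - 3 i \sqrt{23} \cdot 3 \sqrt{2} \cdot 3 \left(- 216 i\right) - 776 = - 9 i \sqrt{46} \left(- 648 i\right) - 776 = - 5832 \sqrt{46} - 776 = -776 - 5832 \sqrt{46}$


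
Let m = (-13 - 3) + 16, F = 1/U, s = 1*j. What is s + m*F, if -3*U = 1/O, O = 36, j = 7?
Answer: 7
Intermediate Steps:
s = 7 (s = 1*7 = 7)
U = -1/108 (U = -⅓/36 = -⅓*1/36 = -1/108 ≈ -0.0092593)
F = -108 (F = 1/(-1/108) = -108)
m = 0 (m = -16 + 16 = 0)
s + m*F = 7 + 0*(-108) = 7 + 0 = 7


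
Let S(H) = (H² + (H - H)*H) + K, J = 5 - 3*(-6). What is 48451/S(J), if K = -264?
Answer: 48451/265 ≈ 182.83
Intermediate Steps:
J = 23 (J = 5 + 18 = 23)
S(H) = -264 + H² (S(H) = (H² + (H - H)*H) - 264 = (H² + 0*H) - 264 = (H² + 0) - 264 = H² - 264 = -264 + H²)
48451/S(J) = 48451/(-264 + 23²) = 48451/(-264 + 529) = 48451/265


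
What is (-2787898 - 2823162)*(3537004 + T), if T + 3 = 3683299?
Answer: -40513536518000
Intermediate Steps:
T = 3683296 (T = -3 + 3683299 = 3683296)
(-2787898 - 2823162)*(3537004 + T) = (-2787898 - 2823162)*(3537004 + 3683296) = -5611060*7220300 = -40513536518000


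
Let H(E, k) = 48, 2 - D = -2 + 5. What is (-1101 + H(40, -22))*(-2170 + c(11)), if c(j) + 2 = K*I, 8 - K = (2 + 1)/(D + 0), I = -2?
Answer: 2310282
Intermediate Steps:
D = -1 (D = 2 - (-2 + 5) = 2 - 1*3 = 2 - 3 = -1)
K = 11 (K = 8 - (2 + 1)/(-1 + 0) = 8 - 3/(-1) = 8 - 3*(-1) = 8 - 1*(-3) = 8 + 3 = 11)
c(j) = -24 (c(j) = -2 + 11*(-2) = -2 - 22 = -24)
(-1101 + H(40, -22))*(-2170 + c(11)) = (-1101 + 48)*(-2170 - 24) = -1053*(-2194) = 2310282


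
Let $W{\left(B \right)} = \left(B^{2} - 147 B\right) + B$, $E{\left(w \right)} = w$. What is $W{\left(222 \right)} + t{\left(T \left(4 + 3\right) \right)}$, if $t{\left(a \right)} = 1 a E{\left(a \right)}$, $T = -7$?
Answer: $19273$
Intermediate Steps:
$W{\left(B \right)} = B^{2} - 146 B$
$t{\left(a \right)} = a^{2}$ ($t{\left(a \right)} = 1 a a = a a = a^{2}$)
$W{\left(222 \right)} + t{\left(T \left(4 + 3\right) \right)} = 222 \left(-146 + 222\right) + \left(- 7 \left(4 + 3\right)\right)^{2} = 222 \cdot 76 + \left(\left(-7\right) 7\right)^{2} = 16872 + \left(-49\right)^{2} = 16872 + 2401 = 19273$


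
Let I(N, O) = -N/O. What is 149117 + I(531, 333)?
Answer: 5517270/37 ≈ 1.4912e+5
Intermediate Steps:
I(N, O) = -N/O
149117 + I(531, 333) = 149117 - 1*531/333 = 149117 - 1*531*1/333 = 149117 - 59/37 = 5517270/37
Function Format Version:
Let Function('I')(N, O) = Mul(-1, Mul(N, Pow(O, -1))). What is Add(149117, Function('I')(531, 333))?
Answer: Rational(5517270, 37) ≈ 1.4912e+5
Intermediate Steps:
Function('I')(N, O) = Mul(-1, N, Pow(O, -1))
Add(149117, Function('I')(531, 333)) = Add(149117, Mul(-1, 531, Pow(333, -1))) = Add(149117, Mul(-1, 531, Rational(1, 333))) = Add(149117, Rational(-59, 37)) = Rational(5517270, 37)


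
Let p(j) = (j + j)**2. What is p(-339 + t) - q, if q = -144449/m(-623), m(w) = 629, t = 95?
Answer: 8819825/37 ≈ 2.3837e+5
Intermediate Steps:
p(j) = 4*j**2 (p(j) = (2*j)**2 = 4*j**2)
q = -8497/37 (q = -144449/629 = -144449*1/629 = -8497/37 ≈ -229.65)
p(-339 + t) - q = 4*(-339 + 95)**2 - 1*(-8497/37) = 4*(-244)**2 + 8497/37 = 4*59536 + 8497/37 = 238144 + 8497/37 = 8819825/37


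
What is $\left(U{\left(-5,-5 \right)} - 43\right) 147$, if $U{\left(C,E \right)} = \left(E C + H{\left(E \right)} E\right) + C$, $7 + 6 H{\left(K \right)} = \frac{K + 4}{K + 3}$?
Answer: $- \frac{10339}{4} \approx -2584.8$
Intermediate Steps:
$H{\left(K \right)} = - \frac{7}{6} + \frac{4 + K}{6 \left(3 + K\right)}$ ($H{\left(K \right)} = - \frac{7}{6} + \frac{\left(K + 4\right) \frac{1}{K + 3}}{6} = - \frac{7}{6} + \frac{\left(4 + K\right) \frac{1}{3 + K}}{6} = - \frac{7}{6} + \frac{\frac{1}{3 + K} \left(4 + K\right)}{6} = - \frac{7}{6} + \frac{4 + K}{6 \left(3 + K\right)}$)
$U{\left(C,E \right)} = C + C E + \frac{E \left(- \frac{17}{6} - E\right)}{3 + E}$ ($U{\left(C,E \right)} = \left(E C + \frac{- \frac{17}{6} - E}{3 + E} E\right) + C = \left(C E + \frac{E \left(- \frac{17}{6} - E\right)}{3 + E}\right) + C = C + C E + \frac{E \left(- \frac{17}{6} - E\right)}{3 + E}$)
$\left(U{\left(-5,-5 \right)} - 43\right) 147 = \left(\frac{\left(- \frac{1}{6}\right) \left(-5\right) \left(17 + 6 \left(-5\right)\right) - 5 \left(1 - 5\right) \left(3 - 5\right)}{3 - 5} - 43\right) 147 = \left(\frac{\left(- \frac{1}{6}\right) \left(-5\right) \left(17 - 30\right) - \left(-20\right) \left(-2\right)}{-2} - 43\right) 147 = \left(- \frac{\left(- \frac{1}{6}\right) \left(-5\right) \left(-13\right) - 40}{2} - 43\right) 147 = \left(- \frac{- \frac{65}{6} - 40}{2} - 43\right) 147 = \left(\left(- \frac{1}{2}\right) \left(- \frac{305}{6}\right) - 43\right) 147 = \left(\frac{305}{12} - 43\right) 147 = \left(- \frac{211}{12}\right) 147 = - \frac{10339}{4}$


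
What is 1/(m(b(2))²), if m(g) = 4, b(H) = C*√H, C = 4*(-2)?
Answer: 1/16 ≈ 0.062500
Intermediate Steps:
C = -8
b(H) = -8*√H
1/(m(b(2))²) = 1/(4²) = 1/16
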